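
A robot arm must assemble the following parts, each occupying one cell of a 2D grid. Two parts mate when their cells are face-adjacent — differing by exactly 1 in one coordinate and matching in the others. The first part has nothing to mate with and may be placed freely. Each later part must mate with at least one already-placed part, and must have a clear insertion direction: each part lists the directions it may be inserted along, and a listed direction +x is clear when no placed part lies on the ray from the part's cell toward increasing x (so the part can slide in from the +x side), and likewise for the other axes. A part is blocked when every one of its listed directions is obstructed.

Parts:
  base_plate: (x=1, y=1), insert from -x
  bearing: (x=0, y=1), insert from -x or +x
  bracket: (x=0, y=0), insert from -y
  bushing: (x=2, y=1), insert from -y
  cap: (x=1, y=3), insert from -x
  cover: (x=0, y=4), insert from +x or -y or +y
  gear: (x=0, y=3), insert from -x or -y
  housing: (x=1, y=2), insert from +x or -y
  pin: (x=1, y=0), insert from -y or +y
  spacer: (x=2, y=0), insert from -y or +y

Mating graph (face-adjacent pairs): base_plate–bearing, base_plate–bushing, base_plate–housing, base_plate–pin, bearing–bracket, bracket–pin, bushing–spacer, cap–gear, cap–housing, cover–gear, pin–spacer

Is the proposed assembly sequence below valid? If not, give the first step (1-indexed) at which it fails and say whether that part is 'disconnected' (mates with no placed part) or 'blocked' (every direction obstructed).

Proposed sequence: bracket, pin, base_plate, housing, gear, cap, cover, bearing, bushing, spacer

1. bracket@(0, 0) [-y clear] — {bracket}
2. pin@(1, 0) [-y clear] — {bracket, pin}
3. base_plate@(1, 1) [-x clear] — {base_plate, bracket, pin}
4. housing@(1, 2) [+x clear] — {base_plate, bracket, housing, pin}
5. gear@(0, 3) — no placed neighbour ⇒ disconnected

Invalid at step 5 (disconnected)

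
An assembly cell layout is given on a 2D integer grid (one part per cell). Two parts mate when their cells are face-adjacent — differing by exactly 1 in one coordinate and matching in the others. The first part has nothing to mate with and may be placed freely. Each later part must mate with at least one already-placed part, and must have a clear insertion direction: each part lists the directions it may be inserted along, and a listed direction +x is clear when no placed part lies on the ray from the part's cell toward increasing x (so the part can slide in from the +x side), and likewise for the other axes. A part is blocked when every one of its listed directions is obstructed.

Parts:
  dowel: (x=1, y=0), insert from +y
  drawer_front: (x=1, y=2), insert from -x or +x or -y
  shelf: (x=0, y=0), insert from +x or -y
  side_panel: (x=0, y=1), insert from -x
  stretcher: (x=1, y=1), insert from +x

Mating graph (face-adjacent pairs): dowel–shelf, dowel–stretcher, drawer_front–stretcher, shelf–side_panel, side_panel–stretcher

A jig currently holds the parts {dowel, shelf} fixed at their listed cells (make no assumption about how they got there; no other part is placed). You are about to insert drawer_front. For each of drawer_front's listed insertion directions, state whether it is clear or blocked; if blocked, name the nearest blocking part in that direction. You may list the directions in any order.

-x: ray from drawer_front(1, 2) has no placed part ⇒ clear
+x: ray from drawer_front(1, 2) has no placed part ⇒ clear
-y: nearest on ray is dowel@(1, 0) ⇒ blocked

+x: clear; -x: clear; -y: blocked by dowel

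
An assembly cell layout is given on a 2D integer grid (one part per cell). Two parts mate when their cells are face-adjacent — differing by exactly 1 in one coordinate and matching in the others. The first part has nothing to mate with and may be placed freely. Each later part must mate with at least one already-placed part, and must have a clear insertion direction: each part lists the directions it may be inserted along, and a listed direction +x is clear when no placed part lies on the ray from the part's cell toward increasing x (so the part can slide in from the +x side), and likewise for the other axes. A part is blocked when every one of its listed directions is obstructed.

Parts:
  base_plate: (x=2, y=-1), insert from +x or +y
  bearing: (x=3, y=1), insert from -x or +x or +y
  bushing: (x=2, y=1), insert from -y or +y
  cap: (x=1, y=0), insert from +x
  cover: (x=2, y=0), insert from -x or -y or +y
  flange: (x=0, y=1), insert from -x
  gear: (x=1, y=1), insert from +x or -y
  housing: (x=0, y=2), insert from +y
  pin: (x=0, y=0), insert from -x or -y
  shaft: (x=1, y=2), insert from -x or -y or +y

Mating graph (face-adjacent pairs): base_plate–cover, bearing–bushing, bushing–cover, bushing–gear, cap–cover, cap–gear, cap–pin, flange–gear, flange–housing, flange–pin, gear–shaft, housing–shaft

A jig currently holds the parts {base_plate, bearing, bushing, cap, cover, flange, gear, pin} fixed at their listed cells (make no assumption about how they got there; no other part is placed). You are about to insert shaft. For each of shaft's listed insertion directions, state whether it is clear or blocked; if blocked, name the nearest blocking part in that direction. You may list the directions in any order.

+y: clear; -x: clear; -y: blocked by gear

-x: ray from shaft(1, 2) has no placed part ⇒ clear
-y: nearest on ray is gear@(1, 1) ⇒ blocked
+y: ray from shaft(1, 2) has no placed part ⇒ clear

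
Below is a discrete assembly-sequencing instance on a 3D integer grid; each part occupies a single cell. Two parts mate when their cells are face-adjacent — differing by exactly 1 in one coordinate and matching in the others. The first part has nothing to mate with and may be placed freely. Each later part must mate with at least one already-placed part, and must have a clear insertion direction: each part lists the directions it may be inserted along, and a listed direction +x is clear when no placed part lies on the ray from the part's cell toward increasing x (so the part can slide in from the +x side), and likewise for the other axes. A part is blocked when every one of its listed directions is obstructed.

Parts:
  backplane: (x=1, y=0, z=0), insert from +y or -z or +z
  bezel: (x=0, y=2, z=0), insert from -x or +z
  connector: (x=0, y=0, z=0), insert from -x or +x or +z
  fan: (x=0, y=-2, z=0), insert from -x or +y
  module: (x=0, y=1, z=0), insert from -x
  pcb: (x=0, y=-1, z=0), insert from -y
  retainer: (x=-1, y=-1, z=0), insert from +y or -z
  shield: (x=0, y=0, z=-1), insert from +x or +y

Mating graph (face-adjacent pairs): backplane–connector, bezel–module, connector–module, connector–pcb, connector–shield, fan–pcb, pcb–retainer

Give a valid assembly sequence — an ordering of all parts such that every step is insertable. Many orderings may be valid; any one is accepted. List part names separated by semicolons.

backplane; connector; module; bezel; pcb; retainer; shield; fan

1. backplane@(1, 0, 0) [+y clear] — {backplane}
2. connector@(0, 0, 0) [-x clear] — {backplane, connector}
3. module@(0, 1, 0) [-x clear] — {backplane, connector, module}
4. bezel@(0, 2, 0) [-x clear] — {backplane, bezel, connector, module}
5. pcb@(0, -1, 0) [-y clear] — {backplane, bezel, connector, module, pcb}
6. retainer@(-1, -1, 0) [+y clear] — {backplane, bezel, connector, module, pcb, retainer}
7. shield@(0, 0, -1) [+x clear] — {backplane, bezel, connector, module, pcb, retainer, shield}
8. fan@(0, -2, 0) [-x clear] — {backplane, bezel, connector, fan, module, pcb, retainer, shield}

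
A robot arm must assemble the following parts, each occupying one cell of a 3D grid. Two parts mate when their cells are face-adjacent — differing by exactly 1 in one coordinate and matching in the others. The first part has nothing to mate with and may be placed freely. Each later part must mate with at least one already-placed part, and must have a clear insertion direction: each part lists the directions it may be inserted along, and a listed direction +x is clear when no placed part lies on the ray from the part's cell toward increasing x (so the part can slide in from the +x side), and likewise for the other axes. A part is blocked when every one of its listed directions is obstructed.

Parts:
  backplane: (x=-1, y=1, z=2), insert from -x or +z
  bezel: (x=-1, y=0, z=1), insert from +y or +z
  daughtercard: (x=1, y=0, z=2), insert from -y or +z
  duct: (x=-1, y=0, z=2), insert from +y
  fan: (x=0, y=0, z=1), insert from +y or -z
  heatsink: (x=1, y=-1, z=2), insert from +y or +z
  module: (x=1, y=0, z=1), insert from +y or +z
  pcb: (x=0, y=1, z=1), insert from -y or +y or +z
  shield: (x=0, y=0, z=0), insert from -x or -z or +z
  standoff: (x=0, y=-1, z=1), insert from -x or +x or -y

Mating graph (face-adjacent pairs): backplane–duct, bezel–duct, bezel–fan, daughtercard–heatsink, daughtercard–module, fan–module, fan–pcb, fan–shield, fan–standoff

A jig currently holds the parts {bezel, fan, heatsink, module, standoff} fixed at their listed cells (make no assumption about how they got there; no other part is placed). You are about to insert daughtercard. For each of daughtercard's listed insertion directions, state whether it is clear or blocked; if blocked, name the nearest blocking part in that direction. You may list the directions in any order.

+z: clear; -y: blocked by heatsink

-y: nearest on ray is heatsink@(1, -1, 2) ⇒ blocked
+z: ray from daughtercard(1, 0, 2) has no placed part ⇒ clear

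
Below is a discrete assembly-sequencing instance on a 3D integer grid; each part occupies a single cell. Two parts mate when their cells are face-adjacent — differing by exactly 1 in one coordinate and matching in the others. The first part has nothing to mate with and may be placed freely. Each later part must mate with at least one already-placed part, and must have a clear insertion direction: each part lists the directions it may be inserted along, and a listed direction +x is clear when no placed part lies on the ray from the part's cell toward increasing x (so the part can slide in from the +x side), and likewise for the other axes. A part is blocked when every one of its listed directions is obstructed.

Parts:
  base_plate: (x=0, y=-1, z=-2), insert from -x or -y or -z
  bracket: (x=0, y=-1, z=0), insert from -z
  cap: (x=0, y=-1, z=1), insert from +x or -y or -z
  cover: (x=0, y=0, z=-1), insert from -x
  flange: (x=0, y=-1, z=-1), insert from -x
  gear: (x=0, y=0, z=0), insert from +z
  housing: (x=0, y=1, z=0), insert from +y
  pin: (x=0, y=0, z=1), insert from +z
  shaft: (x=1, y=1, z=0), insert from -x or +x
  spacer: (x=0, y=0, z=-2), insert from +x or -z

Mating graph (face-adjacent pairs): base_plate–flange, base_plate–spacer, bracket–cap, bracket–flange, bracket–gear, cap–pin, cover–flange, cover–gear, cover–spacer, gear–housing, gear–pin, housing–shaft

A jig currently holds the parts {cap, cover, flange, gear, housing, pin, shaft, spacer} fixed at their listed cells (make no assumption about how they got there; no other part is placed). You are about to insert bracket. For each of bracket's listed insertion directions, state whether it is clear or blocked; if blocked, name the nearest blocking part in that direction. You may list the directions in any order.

-z: blocked by flange

-z: nearest on ray is flange@(0, -1, -1) ⇒ blocked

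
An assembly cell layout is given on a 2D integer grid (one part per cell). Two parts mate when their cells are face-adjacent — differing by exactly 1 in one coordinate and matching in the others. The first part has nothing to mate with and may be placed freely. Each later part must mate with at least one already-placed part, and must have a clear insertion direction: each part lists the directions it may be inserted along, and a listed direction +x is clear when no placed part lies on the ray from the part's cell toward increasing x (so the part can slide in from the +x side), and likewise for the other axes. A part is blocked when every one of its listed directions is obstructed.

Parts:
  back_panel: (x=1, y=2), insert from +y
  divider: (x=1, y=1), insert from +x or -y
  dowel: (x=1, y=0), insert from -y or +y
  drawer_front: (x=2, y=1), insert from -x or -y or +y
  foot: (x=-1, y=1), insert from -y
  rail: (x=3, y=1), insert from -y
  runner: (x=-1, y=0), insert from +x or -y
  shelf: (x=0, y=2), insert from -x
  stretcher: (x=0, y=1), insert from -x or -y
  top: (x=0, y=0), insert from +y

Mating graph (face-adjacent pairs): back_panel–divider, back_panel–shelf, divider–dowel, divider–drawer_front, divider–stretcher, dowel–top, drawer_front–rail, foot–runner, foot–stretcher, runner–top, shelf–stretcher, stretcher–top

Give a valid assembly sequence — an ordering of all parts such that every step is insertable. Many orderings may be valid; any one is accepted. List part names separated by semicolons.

divider; dowel; top; drawer_front; back_panel; shelf; rail; stretcher; foot; runner

1. divider@(1, 1) [+x clear] — {divider}
2. dowel@(1, 0) [-y clear] — {divider, dowel}
3. top@(0, 0) [+y clear] — {divider, dowel, top}
4. drawer_front@(2, 1) [-y clear] — {divider, dowel, drawer_front, top}
5. back_panel@(1, 2) [+y clear] — {back_panel, divider, dowel, drawer_front, top}
6. shelf@(0, 2) [-x clear] — {back_panel, divider, dowel, drawer_front, shelf, top}
7. rail@(3, 1) [-y clear] — {back_panel, divider, dowel, drawer_front, rail, shelf, top}
8. stretcher@(0, 1) [-x clear] — {back_panel, divider, dowel, drawer_front, rail, shelf, stretcher, top}
9. foot@(-1, 1) [-y clear] — {back_panel, divider, dowel, drawer_front, foot, rail, shelf, stretcher, top}
10. runner@(-1, 0) [-y clear] — {back_panel, divider, dowel, drawer_front, foot, rail, runner, shelf, stretcher, top}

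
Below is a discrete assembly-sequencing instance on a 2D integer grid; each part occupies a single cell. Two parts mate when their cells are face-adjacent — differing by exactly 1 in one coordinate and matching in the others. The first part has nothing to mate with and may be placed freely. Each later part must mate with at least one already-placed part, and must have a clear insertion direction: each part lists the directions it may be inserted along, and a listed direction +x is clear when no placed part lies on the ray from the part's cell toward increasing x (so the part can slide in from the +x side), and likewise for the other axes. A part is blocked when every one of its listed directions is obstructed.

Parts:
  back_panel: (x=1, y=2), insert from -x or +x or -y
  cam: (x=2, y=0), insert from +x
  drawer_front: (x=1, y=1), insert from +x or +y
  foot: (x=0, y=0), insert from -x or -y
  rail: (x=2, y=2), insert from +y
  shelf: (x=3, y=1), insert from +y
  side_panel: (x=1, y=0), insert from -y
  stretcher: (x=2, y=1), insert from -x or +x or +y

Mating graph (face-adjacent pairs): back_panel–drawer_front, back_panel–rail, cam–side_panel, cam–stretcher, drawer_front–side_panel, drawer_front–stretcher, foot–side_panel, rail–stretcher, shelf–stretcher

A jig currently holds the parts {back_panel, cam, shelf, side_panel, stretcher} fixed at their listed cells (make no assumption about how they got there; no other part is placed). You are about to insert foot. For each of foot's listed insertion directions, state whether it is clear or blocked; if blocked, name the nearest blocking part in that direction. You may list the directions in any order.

-x: clear; -y: clear

-x: ray from foot(0, 0) has no placed part ⇒ clear
-y: ray from foot(0, 0) has no placed part ⇒ clear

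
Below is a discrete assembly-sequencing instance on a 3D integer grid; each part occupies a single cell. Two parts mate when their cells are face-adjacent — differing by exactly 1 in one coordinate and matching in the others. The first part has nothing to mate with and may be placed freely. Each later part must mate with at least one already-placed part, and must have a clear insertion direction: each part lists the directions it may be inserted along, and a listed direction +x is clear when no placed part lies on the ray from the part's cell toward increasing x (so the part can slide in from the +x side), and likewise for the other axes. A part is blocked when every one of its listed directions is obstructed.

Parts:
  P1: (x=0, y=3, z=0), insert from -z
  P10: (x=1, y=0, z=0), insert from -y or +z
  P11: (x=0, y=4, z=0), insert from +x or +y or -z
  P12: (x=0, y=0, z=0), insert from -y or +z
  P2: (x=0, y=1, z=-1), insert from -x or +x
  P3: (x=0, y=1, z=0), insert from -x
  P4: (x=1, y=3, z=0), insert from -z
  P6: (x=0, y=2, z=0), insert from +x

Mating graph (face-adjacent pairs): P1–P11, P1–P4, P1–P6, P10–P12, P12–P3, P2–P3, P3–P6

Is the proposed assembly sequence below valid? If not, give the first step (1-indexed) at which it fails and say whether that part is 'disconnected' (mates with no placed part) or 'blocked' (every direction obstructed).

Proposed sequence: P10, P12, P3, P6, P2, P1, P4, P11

1. P10@(1, 0, 0) [-y clear] — {P10}
2. P12@(0, 0, 0) [-y clear] — {P10, P12}
3. P3@(0, 1, 0) [-x clear] — {P10, P12, P3}
4. P6@(0, 2, 0) [+x clear] — {P10, P12, P3, P6}
5. P2@(0, 1, -1) [-x clear] — {P10, P12, P2, P3, P6}
6. P1@(0, 3, 0) [-z clear] — {P1, P10, P12, P2, P3, P6}
7. P4@(1, 3, 0) [-z clear] — {P1, P10, P12, P2, P3, P4, P6}
8. P11@(0, 4, 0) [+x clear] — {P1, P10, P11, P12, P2, P3, P4, P6}

Valid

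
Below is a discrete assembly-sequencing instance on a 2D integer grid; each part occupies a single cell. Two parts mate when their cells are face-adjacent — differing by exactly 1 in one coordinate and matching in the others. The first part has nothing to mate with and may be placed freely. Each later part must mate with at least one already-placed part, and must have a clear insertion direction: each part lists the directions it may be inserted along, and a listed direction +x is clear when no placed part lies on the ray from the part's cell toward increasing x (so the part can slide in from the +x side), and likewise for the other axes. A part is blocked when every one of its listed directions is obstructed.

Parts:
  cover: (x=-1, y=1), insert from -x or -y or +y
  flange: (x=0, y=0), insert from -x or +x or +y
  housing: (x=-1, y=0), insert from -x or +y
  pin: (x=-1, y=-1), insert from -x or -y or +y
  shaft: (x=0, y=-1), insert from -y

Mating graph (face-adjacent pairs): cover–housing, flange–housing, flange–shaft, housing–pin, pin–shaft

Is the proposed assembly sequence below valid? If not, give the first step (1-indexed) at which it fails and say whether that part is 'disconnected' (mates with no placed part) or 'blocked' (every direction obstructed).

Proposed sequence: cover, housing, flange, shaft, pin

Valid

1. cover@(-1, 1) [-x clear] — {cover}
2. housing@(-1, 0) [-x clear] — {cover, housing}
3. flange@(0, 0) [+x clear] — {cover, flange, housing}
4. shaft@(0, -1) [-y clear] — {cover, flange, housing, shaft}
5. pin@(-1, -1) [-x clear] — {cover, flange, housing, pin, shaft}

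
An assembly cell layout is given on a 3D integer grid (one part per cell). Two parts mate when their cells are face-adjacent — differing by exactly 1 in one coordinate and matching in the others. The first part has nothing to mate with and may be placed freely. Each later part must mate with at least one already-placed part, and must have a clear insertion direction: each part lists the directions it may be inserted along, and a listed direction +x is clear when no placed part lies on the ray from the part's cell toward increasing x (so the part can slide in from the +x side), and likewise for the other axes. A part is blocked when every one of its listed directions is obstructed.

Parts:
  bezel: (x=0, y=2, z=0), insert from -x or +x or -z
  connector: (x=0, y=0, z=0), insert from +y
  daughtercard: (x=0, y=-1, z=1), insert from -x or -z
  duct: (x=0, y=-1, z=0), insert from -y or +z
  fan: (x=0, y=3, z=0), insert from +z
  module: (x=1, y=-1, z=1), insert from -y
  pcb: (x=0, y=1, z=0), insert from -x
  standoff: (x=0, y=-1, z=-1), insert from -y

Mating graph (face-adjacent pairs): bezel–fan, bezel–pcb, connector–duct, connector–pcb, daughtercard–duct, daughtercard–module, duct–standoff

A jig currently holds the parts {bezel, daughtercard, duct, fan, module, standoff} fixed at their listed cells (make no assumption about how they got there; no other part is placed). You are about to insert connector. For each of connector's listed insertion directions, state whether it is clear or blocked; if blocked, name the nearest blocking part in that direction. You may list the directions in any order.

+y: nearest on ray is bezel@(0, 2, 0) ⇒ blocked

+y: blocked by bezel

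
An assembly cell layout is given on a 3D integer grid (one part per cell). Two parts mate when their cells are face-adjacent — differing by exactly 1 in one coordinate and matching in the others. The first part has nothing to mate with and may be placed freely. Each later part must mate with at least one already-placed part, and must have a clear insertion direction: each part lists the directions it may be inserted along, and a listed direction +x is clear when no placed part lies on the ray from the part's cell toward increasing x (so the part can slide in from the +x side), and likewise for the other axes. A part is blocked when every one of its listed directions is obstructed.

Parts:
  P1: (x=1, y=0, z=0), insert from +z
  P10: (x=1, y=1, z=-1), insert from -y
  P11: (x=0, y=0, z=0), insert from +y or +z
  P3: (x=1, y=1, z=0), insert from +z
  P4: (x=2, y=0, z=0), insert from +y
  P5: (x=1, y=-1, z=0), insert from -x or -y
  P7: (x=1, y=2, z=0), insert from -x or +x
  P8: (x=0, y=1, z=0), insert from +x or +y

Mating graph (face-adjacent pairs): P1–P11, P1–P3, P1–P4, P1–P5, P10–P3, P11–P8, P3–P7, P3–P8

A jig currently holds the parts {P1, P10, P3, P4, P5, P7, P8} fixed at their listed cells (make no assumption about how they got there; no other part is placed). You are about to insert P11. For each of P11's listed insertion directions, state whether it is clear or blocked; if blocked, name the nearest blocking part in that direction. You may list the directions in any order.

+y: nearest on ray is P8@(0, 1, 0) ⇒ blocked
+z: ray from P11(0, 0, 0) has no placed part ⇒ clear

+y: blocked by P8; +z: clear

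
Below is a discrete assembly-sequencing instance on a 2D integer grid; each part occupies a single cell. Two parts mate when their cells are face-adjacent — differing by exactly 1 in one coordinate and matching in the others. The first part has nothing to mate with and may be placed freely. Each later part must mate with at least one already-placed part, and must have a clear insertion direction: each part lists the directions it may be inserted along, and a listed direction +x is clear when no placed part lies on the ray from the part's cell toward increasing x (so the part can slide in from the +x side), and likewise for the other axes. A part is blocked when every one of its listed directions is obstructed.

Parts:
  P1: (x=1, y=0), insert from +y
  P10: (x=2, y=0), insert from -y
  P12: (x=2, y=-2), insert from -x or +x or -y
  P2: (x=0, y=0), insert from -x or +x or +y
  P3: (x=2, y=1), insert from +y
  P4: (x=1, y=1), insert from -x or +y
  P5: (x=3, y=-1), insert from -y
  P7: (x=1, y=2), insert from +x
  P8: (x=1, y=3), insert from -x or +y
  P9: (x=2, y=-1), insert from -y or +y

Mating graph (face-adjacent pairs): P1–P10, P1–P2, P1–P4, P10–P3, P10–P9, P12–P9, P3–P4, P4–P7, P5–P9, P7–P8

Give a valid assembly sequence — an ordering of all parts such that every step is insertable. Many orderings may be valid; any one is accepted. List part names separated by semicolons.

1. P3@(2, 1) [+y clear] — {P3}
2. P10@(2, 0) [-y clear] — {P10, P3}
3. P9@(2, -1) [-y clear] — {P10, P3, P9}
4. P12@(2, -2) [-x clear] — {P10, P12, P3, P9}
5. P5@(3, -1) [-y clear] — {P10, P12, P3, P5, P9}
6. P1@(1, 0) [+y clear] — {P1, P10, P12, P3, P5, P9}
7. P4@(1, 1) [-x clear] — {P1, P10, P12, P3, P4, P5, P9}
8. P7@(1, 2) [+x clear] — {P1, P10, P12, P3, P4, P5, P7, P9}
9. P8@(1, 3) [-x clear] — {P1, P10, P12, P3, P4, P5, P7, P8, P9}
10. P2@(0, 0) [-x clear] — {P1, P10, P12, P2, P3, P4, P5, P7, P8, P9}

P3; P10; P9; P12; P5; P1; P4; P7; P8; P2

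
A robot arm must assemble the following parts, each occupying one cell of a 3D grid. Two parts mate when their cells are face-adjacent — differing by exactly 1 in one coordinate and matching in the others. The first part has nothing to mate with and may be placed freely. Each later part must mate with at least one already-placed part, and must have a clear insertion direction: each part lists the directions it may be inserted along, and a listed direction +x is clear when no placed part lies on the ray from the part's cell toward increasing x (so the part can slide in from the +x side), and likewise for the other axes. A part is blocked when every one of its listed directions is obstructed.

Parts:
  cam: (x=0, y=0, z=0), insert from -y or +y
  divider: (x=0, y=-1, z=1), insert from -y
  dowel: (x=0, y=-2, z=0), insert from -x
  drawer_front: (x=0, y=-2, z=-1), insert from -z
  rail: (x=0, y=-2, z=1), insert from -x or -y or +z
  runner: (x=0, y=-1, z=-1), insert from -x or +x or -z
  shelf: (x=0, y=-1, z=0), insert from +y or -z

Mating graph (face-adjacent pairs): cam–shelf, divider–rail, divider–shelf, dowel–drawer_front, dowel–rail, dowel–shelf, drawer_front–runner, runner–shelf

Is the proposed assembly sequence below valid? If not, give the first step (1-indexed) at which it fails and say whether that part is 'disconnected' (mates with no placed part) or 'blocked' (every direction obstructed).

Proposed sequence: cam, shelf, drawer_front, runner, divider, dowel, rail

Invalid at step 3 (disconnected)

1. cam@(0, 0, 0) [-y clear] — {cam}
2. shelf@(0, -1, 0) [-z clear] — {cam, shelf}
3. drawer_front@(0, -2, -1) — no placed neighbour ⇒ disconnected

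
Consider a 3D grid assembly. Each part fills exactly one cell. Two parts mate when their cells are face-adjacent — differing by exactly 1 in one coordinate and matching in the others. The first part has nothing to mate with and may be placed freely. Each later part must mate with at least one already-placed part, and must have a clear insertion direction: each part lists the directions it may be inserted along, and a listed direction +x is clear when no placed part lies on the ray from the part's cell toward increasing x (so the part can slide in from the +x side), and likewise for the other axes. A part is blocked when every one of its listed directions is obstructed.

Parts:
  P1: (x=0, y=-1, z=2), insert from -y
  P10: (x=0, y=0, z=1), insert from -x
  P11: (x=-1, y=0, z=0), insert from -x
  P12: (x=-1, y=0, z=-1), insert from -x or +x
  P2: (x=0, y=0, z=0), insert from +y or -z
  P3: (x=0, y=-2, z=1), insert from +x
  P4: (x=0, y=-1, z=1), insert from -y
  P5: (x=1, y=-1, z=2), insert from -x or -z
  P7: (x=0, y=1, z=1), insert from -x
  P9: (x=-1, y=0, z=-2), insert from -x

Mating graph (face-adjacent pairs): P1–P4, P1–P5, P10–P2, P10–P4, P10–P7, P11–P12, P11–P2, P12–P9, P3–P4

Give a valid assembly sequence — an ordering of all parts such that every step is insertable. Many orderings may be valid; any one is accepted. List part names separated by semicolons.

1. P9@(-1, 0, -2) [-x clear] — {P9}
2. P12@(-1, 0, -1) [-x clear] — {P12, P9}
3. P11@(-1, 0, 0) [-x clear] — {P11, P12, P9}
4. P2@(0, 0, 0) [+y clear] — {P11, P12, P2, P9}
5. P10@(0, 0, 1) [-x clear] — {P10, P11, P12, P2, P9}
6. P4@(0, -1, 1) [-y clear] — {P10, P11, P12, P2, P4, P9}
7. P3@(0, -2, 1) [+x clear] — {P10, P11, P12, P2, P3, P4, P9}
8. P7@(0, 1, 1) [-x clear] — {P10, P11, P12, P2, P3, P4, P7, P9}
9. P1@(0, -1, 2) [-y clear] — {P1, P10, P11, P12, P2, P3, P4, P7, P9}
10. P5@(1, -1, 2) [-z clear] — {P1, P10, P11, P12, P2, P3, P4, P5, P7, P9}

P9; P12; P11; P2; P10; P4; P3; P7; P1; P5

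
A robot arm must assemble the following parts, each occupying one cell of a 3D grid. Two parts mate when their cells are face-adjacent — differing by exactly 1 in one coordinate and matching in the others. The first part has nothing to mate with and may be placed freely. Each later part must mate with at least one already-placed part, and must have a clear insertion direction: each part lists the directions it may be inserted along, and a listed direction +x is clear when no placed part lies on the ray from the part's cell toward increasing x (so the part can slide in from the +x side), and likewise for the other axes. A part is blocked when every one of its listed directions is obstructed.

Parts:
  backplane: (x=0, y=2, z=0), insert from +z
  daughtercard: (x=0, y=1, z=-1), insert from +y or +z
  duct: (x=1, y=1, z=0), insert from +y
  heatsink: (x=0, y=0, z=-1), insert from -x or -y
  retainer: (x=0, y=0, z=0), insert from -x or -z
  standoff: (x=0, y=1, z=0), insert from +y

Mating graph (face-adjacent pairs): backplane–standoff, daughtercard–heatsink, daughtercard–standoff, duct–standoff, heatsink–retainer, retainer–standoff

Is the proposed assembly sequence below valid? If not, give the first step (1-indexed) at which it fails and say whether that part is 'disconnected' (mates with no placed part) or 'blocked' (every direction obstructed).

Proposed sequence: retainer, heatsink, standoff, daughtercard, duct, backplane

1. retainer@(0, 0, 0) [-x clear] — {retainer}
2. heatsink@(0, 0, -1) [-x clear] — {heatsink, retainer}
3. standoff@(0, 1, 0) [+y clear] — {heatsink, retainer, standoff}
4. daughtercard@(0, 1, -1) [+y clear] — {daughtercard, heatsink, retainer, standoff}
5. duct@(1, 1, 0) [+y clear] — {daughtercard, duct, heatsink, retainer, standoff}
6. backplane@(0, 2, 0) [+z clear] — {backplane, daughtercard, duct, heatsink, retainer, standoff}

Valid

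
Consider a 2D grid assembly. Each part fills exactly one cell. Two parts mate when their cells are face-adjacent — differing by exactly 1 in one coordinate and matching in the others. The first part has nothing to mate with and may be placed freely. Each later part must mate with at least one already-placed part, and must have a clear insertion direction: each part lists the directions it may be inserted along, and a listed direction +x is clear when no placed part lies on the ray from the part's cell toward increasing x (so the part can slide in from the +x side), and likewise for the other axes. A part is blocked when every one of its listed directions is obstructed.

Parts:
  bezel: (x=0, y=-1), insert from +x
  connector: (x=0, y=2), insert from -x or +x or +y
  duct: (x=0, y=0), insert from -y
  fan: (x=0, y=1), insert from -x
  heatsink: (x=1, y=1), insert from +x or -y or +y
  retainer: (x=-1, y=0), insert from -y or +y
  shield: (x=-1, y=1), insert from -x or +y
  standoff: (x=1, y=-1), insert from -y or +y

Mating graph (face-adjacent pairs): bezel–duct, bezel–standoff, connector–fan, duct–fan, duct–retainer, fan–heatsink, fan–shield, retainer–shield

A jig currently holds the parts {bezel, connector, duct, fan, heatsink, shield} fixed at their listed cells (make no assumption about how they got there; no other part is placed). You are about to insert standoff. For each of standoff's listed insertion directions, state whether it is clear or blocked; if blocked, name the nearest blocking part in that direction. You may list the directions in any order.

-y: ray from standoff(1, -1) has no placed part ⇒ clear
+y: nearest on ray is heatsink@(1, 1) ⇒ blocked

+y: blocked by heatsink; -y: clear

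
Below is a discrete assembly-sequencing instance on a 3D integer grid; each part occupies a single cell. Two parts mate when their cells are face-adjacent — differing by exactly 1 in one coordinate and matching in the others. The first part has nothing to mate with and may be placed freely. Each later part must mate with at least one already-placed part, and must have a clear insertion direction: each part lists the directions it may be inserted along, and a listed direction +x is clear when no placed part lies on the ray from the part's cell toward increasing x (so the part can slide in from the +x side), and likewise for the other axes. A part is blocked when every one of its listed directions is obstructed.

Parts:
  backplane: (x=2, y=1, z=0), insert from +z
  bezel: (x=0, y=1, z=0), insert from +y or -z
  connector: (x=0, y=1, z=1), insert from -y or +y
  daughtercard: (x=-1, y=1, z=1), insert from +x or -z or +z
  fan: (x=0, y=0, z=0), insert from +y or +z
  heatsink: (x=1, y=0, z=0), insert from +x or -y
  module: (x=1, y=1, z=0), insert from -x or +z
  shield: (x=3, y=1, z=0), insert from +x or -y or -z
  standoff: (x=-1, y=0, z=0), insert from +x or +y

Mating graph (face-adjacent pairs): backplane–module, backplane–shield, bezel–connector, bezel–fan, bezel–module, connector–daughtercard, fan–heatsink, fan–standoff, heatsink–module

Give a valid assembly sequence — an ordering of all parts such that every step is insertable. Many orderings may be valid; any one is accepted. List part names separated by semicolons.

connector; daughtercard; bezel; module; backplane; heatsink; fan; standoff; shield

1. connector@(0, 1, 1) [-y clear] — {connector}
2. daughtercard@(-1, 1, 1) [-z clear] — {connector, daughtercard}
3. bezel@(0, 1, 0) [+y clear] — {bezel, connector, daughtercard}
4. module@(1, 1, 0) [+z clear] — {bezel, connector, daughtercard, module}
5. backplane@(2, 1, 0) [+z clear] — {backplane, bezel, connector, daughtercard, module}
6. heatsink@(1, 0, 0) [+x clear] — {backplane, bezel, connector, daughtercard, heatsink, module}
7. fan@(0, 0, 0) [+z clear] — {backplane, bezel, connector, daughtercard, fan, heatsink, module}
8. standoff@(-1, 0, 0) [+y clear] — {backplane, bezel, connector, daughtercard, fan, heatsink, module, standoff}
9. shield@(3, 1, 0) [+x clear] — {backplane, bezel, connector, daughtercard, fan, heatsink, module, shield, standoff}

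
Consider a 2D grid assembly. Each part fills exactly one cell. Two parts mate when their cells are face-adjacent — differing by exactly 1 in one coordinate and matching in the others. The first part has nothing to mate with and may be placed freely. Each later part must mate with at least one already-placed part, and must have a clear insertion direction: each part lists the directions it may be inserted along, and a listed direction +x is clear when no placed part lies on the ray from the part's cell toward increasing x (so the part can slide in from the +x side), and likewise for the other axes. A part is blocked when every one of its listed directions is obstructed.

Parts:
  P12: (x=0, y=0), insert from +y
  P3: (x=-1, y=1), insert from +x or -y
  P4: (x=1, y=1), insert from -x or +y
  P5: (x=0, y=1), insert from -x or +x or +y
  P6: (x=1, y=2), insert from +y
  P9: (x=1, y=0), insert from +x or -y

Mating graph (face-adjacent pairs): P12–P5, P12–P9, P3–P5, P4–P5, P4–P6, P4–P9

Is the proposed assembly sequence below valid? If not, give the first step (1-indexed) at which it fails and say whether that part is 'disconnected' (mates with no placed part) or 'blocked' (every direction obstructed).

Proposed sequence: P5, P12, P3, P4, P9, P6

Invalid at step 2 (blocked)

1. P5@(0, 1) [-x clear] — {P5}
2. P12@(0, 0) — +y all obstructed ⇒ blocked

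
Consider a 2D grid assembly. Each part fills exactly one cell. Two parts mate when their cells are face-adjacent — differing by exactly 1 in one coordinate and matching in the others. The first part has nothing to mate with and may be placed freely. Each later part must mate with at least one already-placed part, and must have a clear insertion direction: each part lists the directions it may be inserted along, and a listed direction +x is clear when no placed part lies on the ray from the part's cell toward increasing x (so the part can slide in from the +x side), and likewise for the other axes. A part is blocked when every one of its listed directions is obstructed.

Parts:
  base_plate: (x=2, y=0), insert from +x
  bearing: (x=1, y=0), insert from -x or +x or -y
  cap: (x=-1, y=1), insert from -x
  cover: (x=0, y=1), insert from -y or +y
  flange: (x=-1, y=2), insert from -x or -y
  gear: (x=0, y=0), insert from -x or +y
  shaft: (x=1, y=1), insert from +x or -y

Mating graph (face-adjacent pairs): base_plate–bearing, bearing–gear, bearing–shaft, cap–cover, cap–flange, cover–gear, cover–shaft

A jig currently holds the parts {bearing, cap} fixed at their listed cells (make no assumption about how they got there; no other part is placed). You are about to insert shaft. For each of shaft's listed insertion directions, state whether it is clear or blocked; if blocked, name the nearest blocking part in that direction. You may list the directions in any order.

+x: ray from shaft(1, 1) has no placed part ⇒ clear
-y: nearest on ray is bearing@(1, 0) ⇒ blocked

+x: clear; -y: blocked by bearing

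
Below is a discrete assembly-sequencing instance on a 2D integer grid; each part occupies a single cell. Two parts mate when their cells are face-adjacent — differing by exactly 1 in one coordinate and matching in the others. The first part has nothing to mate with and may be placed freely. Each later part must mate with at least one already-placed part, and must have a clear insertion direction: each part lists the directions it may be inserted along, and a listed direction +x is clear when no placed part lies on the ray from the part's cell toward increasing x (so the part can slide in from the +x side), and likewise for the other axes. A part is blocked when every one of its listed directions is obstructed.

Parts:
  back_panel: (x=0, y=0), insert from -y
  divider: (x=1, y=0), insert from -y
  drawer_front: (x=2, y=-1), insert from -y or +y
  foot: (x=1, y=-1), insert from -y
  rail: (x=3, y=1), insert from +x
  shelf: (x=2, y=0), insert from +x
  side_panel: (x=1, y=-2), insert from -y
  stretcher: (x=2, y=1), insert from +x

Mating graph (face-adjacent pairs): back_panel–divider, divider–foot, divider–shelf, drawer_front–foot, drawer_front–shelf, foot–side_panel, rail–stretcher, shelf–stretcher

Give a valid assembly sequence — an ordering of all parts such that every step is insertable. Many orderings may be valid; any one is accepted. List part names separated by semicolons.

shelf; stretcher; divider; back_panel; foot; side_panel; drawer_front; rail

1. shelf@(2, 0) [+x clear] — {shelf}
2. stretcher@(2, 1) [+x clear] — {shelf, stretcher}
3. divider@(1, 0) [-y clear] — {divider, shelf, stretcher}
4. back_panel@(0, 0) [-y clear] — {back_panel, divider, shelf, stretcher}
5. foot@(1, -1) [-y clear] — {back_panel, divider, foot, shelf, stretcher}
6. side_panel@(1, -2) [-y clear] — {back_panel, divider, foot, shelf, side_panel, stretcher}
7. drawer_front@(2, -1) [-y clear] — {back_panel, divider, drawer_front, foot, shelf, side_panel, stretcher}
8. rail@(3, 1) [+x clear] — {back_panel, divider, drawer_front, foot, rail, shelf, side_panel, stretcher}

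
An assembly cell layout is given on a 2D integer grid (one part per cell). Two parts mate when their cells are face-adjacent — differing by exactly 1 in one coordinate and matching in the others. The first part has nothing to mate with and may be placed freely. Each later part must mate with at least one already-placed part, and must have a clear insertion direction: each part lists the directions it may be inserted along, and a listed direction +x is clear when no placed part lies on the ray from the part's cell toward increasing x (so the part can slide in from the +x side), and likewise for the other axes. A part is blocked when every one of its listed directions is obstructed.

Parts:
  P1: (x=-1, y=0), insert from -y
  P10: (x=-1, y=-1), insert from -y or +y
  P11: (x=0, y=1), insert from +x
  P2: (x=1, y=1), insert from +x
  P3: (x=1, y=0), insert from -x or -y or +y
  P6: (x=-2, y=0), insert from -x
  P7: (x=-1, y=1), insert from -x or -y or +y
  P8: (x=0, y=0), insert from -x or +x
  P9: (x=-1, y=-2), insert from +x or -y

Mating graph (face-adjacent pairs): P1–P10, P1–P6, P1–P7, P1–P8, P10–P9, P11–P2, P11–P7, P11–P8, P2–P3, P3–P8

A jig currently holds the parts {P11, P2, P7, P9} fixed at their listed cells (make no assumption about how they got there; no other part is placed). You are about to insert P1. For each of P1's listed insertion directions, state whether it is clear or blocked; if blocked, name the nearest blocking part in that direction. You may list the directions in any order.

-y: blocked by P9

-y: nearest on ray is P9@(-1, -2) ⇒ blocked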